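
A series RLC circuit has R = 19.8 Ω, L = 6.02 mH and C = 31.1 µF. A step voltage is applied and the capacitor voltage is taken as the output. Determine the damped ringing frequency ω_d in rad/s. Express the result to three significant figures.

ω_d ≈ 1620 rad/s

For a series RLC circuit (capacitor voltage as output), ω_n = 1/√(LC) = 1/√(6.02 mH · 31.1 µF) = 2310 rad/s.
ζ = (R/2)·√(C/L) = (19.8/2)·√(31.1 µF/6.02 mH) = 0.712.
ω_d = 2310·√(1 − 0.712²) = 1620 rad/s.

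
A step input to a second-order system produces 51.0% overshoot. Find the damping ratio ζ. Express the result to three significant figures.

ζ ≈ 0.210

ζ = −ln(OS)/√(π² + (ln OS)²). With OS = 0.510, ln OS = −0.6733 and ζ = 0.6733/3.213 = 0.210.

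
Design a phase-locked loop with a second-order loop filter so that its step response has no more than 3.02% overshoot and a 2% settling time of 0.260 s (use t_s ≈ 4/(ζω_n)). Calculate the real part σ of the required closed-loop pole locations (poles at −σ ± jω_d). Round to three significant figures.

σ ≈ 15.4

The settling-time spec alone fixes σ = ζω_n = 4/t_s = 4/0.260 = 15.4.
(Overshoot then fixes ζ = 0.744 and hence ω_d = σ·√(1−ζ²)/ζ = 13.8 rad/s.)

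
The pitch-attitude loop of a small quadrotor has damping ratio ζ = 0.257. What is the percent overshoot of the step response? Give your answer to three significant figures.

For an underdamped second-order system, %OS = 100·exp(−πζ/√(1−ζ²)).
πζ/√(1−ζ²) = π·0.257/√(1−0.0660) = 0.8355, so %OS = 100·e^(−0.8355) = 43.4%.

%OS ≈ 43.4%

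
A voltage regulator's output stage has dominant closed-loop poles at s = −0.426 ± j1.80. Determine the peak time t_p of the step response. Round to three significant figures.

t_p = π/ω_d with ω_d = 1.80 (the imaginary part), so t_p = 1.75 s.

t_p ≈ 1.75 s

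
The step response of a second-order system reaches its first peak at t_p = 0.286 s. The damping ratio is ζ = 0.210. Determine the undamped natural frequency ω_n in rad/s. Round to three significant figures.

Peak time t_p = π/ω_d, so ω_d = π/t_p = π/0.286 = 11.0 rad/s.
ω_n = ω_d/√(1−ζ²) = 11.0/√0.956 = 11.2 rad/s.

ω_n ≈ 11.2 rad/s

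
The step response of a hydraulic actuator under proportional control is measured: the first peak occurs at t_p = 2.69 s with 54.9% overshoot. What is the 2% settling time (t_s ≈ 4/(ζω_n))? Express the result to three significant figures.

t_s ≈ 17.9 s

ζ from %OS: ζ = |ln 0.549|/√(π²+ln²0.549) = 0.187.
From t_p = π/ω_d, ω_d = π/2.69 = 1.17 rad/s, so ω_n = ω_d/√(1−ζ²) = 1.19 rad/s.
t_s ≈ 4/(ζω_n) = 4/(0.187·1.19) = 17.9 s.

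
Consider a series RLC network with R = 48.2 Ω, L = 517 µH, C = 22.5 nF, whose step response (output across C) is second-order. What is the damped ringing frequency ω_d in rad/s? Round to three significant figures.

ω_d ≈ 289000 rad/s

For a series RLC circuit (capacitor voltage as output), ω_n = 1/√(LC) = 1/√(517 µH · 22.5 nF) = 293000 rad/s.
ζ = (R/2)·√(C/L) = (48.2/2)·√(22.5 nF/517 µH) = 0.159.
The damped frequency ω_d = ω_n√(1−ζ²) = 289000 rad/s.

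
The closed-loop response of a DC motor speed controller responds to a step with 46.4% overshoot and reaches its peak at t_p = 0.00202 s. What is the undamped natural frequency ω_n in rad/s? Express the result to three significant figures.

ζ from %OS: ζ = |ln 0.464|/√(π²+ln²0.464) = 0.237.
t_p = π/ω_d ⇒ ω_d = 1560 rad/s; then ω_n = ω_d/√(1−ζ²) = 1600 rad/s.

ω_n ≈ 1600 rad/s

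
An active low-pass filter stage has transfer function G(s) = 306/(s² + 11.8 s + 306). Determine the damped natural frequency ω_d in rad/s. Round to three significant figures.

Matching coefficients with s² + 2ζω_n s + ω_n² gives ω_n² = 306 ⇒ ω_n = 17.5 rad/s, and ζ = 11.8/(2ω_n) = 0.337.
ω_d = 17.5·√(1 − 0.337²) = 16.5 rad/s.

ω_d ≈ 16.5 rad/s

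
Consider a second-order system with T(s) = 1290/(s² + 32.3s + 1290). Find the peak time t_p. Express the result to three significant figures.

t_p ≈ 0.0979 s

ω_n = √1290 = 35.9 rad/s; ζ = 32.3/(2·35.9) = 0.450.
ω_d = ω_n√(1−ζ²) = 32.1 rad/s. Then t_p = π/ω_d = 0.0979 s.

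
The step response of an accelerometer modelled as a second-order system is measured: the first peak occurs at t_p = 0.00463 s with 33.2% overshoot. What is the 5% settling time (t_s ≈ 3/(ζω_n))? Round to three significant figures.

From the overshoot, ζ = −ln(OS)/√(π²+ln²(OS)) = 0.331.
t_p = π/ω_d ⇒ ω_d = 679 rad/s; then ω_n = ω_d/√(1−ζ²) = 719 rad/s.
t_s ≈ 3/(ζω_n) = 3/(0.331·719) = 0.0126 s.

t_s ≈ 0.0126 s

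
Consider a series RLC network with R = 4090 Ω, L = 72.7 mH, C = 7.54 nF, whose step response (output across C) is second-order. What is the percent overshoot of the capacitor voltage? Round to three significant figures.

For a series RLC circuit (capacitor voltage as output), ω_n = 1/√(LC) = 1/√(72.7 mH · 7.54 nF) = 42700 rad/s.
ζ = (R/2)·√(C/L) = (4090/2)·√(7.54 nF/72.7 mH) = 0.659.
Overshoot: exp(−π·0.659/√(1−0.659²)) = 0.0640, i.e. 6.40%.

%OS ≈ 6.40%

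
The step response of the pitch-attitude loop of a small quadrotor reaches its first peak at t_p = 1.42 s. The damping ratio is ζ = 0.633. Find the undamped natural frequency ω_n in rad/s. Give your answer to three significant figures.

Peak time t_p = π/ω_d, so ω_d = π/t_p = π/1.42 = 2.21 rad/s.
ω_n = ω_d/√(1−ζ²) = 2.21/√0.599 = 2.86 rad/s.

ω_n ≈ 2.86 rad/s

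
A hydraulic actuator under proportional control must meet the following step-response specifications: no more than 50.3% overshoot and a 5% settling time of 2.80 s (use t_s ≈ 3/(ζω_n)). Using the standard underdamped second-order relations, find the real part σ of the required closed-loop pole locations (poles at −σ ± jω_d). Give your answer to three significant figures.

The settling-time spec alone fixes σ = ζω_n = 3/t_s = 3/2.80 = 1.07.
(Overshoot then fixes ζ = 0.214 and hence ω_d = σ·√(1−ζ²)/ζ = 4.90 rad/s.)

σ ≈ 1.07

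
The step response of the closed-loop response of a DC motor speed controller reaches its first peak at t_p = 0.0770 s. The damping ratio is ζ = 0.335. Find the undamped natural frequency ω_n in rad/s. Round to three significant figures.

Peak time t_p = π/ω_d, so ω_d = π/t_p = π/0.0770 = 40.8 rad/s.
ω_n = ω_d/√(1−ζ²) = 40.8/√0.888 = 43.3 rad/s.

ω_n ≈ 43.3 rad/s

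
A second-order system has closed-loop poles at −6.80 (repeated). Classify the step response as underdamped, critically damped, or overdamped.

critically damped

Since there is a repeated negative-real pole, the response is critically damped.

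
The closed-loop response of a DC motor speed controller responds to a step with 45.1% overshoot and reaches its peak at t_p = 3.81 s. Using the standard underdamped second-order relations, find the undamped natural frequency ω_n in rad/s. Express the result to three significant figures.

From the overshoot, ζ = −ln(OS)/√(π²+ln²(OS)) = 0.246.
From t_p = π/ω_d, ω_d = π/3.81 = 0.825 rad/s, so ω_n = ω_d/√(1−ζ²) = 0.851 rad/s.

ω_n ≈ 0.851 rad/s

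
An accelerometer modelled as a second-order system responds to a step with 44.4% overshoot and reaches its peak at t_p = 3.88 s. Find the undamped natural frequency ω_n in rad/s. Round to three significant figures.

ω_n ≈ 0.836 rad/s

The overshoot fixes ζ = −ln(OS)/√(π²+ln²(OS)) = 0.250.
From t_p = π/ω_d, ω_d = π/3.88 = 0.810 rad/s, so ω_n = ω_d/√(1−ζ²) = 0.836 rad/s.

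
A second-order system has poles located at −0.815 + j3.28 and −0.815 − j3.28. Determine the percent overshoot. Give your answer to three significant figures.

|pole| = ω_n = √(0.815² + 3.28²) = 3.38 rad/s; ζ = cos θ = σ/ω_n = 0.241.
%OS = 100 e^{−πζ/√(1−ζ²)} with ζ = 0.241 gives 45.8%.

%OS ≈ 45.8%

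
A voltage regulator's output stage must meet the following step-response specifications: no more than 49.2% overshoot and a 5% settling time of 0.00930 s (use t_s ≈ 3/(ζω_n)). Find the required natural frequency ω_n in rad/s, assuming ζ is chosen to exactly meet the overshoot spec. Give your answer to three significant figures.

Inverting the overshoot relation: ζ = |ln 0.492|/√(π² + ln²0.492) = 0.220.
From t_s ≈ 3/(ζω_n): ω_n = 3/(ζ·t_s) = 3/(0.220·0.00930) = 1460 rad/s.

ω_n ≈ 1460 rad/s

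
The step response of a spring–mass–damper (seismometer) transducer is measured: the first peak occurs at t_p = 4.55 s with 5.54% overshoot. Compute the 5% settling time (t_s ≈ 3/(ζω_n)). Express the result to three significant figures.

t_s ≈ 4.72 s

From the overshoot, ζ = −ln(OS)/√(π²+ln²(OS)) = 0.677.
t_p = π/ω_d ⇒ ω_d = 0.690 rad/s; then ω_n = ω_d/√(1−ζ²) = 0.939 rad/s.
t_s ≈ 3/(ζω_n) = 3/(0.677·0.939) = 4.72 s.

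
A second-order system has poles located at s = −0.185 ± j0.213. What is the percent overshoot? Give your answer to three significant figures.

The poles are at −σ ± jω_d with σ = 0.185 and ω_d = 0.213, so ω_n = √(σ²+ω_d²) = 0.282 rad/s and ζ = σ/ω_n = 0.656.
%OS = 100 e^{−πζ/√(1−ζ²)} with ζ = 0.656 gives 6.53%.

%OS ≈ 6.53%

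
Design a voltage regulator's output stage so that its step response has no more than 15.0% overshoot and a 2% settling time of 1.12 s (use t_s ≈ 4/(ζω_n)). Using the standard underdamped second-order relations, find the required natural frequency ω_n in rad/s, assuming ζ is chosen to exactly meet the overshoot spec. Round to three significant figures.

From %OS = 100·exp(−πζ/√(1−ζ²)), invert to get ζ = −ln(OS)/√(π² + ln²(OS)) with OS = 0.150.
−ln 0.150 = 1.897, so ζ = 1.897/√(π² + 3.599) = 0.517.
Then ω_n = 4/(ζ t_s) = 4/(0.517 × 1.12) = 6.91 rad/s.

ω_n ≈ 6.91 rad/s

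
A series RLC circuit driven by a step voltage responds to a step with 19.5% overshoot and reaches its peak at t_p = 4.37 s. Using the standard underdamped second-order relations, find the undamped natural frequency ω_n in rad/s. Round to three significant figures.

ω_n ≈ 0.810 rad/s

The overshoot fixes ζ = −ln(OS)/√(π²+ln²(OS)) = 0.462.
t_p = π/ω_d ⇒ ω_d = 0.719 rad/s; then ω_n = ω_d/√(1−ζ²) = 0.810 rad/s.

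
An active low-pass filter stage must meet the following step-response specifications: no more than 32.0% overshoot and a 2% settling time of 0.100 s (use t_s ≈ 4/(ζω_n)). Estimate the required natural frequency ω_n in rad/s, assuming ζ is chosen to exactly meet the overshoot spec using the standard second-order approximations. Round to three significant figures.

From %OS = 100·exp(−πζ/√(1−ζ²)), invert to get ζ = −ln(OS)/√(π² + ln²(OS)) with OS = 0.320.
−ln 0.320 = 1.139, so ζ = 1.139/√(π² + 1.298) = 0.341.
Then ω_n = 4/(ζ t_s) = 4/(0.341 × 0.100) = 117 rad/s.

ω_n ≈ 117 rad/s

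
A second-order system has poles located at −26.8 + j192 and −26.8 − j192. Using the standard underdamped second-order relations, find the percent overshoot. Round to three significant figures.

With σ = 26.8, ω_d = 192: ω_n = √(σ²+ω_d²) = 194 rad/s, ζ = σ/ω_n = 0.138.
Overshoot: exp(−π·0.138/√(1−0.138²)) = 0.645, i.e. 64.5%.

%OS ≈ 64.5%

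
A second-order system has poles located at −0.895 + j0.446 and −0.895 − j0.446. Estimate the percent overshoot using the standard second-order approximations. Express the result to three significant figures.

%OS ≈ 0.183%

|pole| = ω_n = √(0.895² + 0.446²) = 1.00 rad/s; ζ = cos θ = σ/ω_n = 0.895.
%OS = 100 e^{−πζ/√(1−ζ²)} with ζ = 0.895 gives 0.183%.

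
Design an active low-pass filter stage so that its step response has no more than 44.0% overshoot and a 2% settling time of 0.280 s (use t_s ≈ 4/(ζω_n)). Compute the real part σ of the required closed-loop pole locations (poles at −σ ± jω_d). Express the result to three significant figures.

σ ≈ 14.3

The settling-time spec alone fixes σ = ζω_n = 4/t_s = 4/0.280 = 14.3.
(Overshoot then fixes ζ = 0.253 and hence ω_d = σ·√(1−ζ²)/ζ = 54.7 rad/s.)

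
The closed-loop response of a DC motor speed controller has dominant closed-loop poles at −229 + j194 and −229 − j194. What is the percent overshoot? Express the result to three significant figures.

The poles are at −σ ± jω_d with σ = 229 and ω_d = 194, so ω_n = √(σ²+ω_d²) = 300 rad/s and ζ = σ/ω_n = 0.763.
%OS = 100 e^{−πζ/√(1−ζ²)} with ζ = 0.763 gives 2.45%.

%OS ≈ 2.45%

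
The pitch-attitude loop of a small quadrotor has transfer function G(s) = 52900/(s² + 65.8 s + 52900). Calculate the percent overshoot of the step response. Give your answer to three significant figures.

%OS ≈ 63.5%

ω_n = √52900 = 230 rad/s; ζ = 65.8/(2·230) = 0.143.
%OS = 100·exp(−πζ/√(1−ζ²)) = 63.5%.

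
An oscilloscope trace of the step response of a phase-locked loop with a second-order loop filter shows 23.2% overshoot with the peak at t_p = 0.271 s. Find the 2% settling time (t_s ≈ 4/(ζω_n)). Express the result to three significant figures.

From the overshoot, ζ = −ln(OS)/√(π²+ln²(OS)) = 0.422.
t_p = π/ω_d ⇒ ω_d = 11.6 rad/s; then ω_n = ω_d/√(1−ζ²) = 12.8 rad/s.
t_s ≈ 4/(ζω_n) = 4/(0.422·12.8) = 0.742 s.

t_s ≈ 0.742 s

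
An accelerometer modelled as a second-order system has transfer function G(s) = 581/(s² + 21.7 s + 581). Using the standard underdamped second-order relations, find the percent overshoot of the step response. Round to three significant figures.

%OS ≈ 20.5%

Comparing the denominator to s² + 2ζω_n s + ω_n²: ω_n = √581 = 24.1 rad/s, and 2ζω_n = 21.7 so ζ = 21.7/(2·24.1) = 0.450.
Overshoot: exp(−π·0.450/√(1−0.450²)) = 0.205, i.e. 20.5%.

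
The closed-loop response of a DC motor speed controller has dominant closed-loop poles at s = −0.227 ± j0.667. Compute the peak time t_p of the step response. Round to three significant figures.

t_p ≈ 4.71 s

t_p = π/ω_d with ω_d = 0.667 (the imaginary part), so t_p = 4.71 s.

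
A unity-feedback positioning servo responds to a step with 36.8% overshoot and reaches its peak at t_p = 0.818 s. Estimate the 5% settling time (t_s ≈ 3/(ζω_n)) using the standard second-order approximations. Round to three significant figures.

t_s ≈ 2.45 s

The overshoot fixes ζ = −ln(OS)/√(π²+ln²(OS)) = 0.303.
t_p = π/ω_d ⇒ ω_d = 3.84 rad/s; then ω_n = ω_d/√(1−ζ²) = 4.03 rad/s.
t_s ≈ 3/(ζω_n) = 3/(0.303·4.03) = 2.45 s.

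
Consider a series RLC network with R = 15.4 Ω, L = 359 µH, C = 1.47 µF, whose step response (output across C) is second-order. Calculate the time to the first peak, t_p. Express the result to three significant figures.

For a series RLC circuit (capacitor voltage as output), ω_n = 1/√(LC) = 1/√(359 µH · 1.47 µF) = 43500 rad/s.
ζ = (R/2)·√(C/L) = (15.4/2)·√(1.47 µF/359 µH) = 0.493.
The damped frequency ω_d = ω_n√(1−ζ²) = 37900 rad/s. t_p = π/ω_d = 0.0000829 s.

t_p ≈ 0.0000829 s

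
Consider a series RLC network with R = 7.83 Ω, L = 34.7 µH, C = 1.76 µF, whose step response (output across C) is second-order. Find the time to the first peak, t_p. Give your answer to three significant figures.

t_p ≈ 0.0000520 s

For a series RLC circuit (capacitor voltage as output), ω_n = 1/√(LC) = 1/√(34.7 µH · 1.76 µF) = 128000 rad/s.
ζ = (R/2)·√(C/L) = (7.83/2)·√(1.76 µF/34.7 µH) = 0.882.
ω_d = ω_n√(1−ζ²) = 60400 rad/s. t_p = π/ω_d = 0.0000520 s.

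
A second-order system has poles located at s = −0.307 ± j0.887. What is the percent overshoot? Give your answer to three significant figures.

%OS ≈ 33.7%

The poles are at −σ ± jω_d with σ = 0.307 and ω_d = 0.887, so ω_n = √(σ²+ω_d²) = 0.939 rad/s and ζ = σ/ω_n = 0.327.
Overshoot: exp(−π·0.327/√(1−0.327²)) = 0.337, i.e. 33.7%.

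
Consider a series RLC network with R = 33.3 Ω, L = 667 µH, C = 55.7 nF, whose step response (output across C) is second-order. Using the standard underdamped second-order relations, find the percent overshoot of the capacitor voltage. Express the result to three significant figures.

%OS ≈ 61.7%

For a series RLC circuit (capacitor voltage as output), ω_n = 1/√(LC) = 1/√(667 µH · 55.7 nF) = 164000 rad/s.
ζ = (R/2)·√(C/L) = (33.3/2)·√(55.7 nF/667 µH) = 0.152.
%OS = 100 e^{−πζ/√(1−ζ²)} with ζ = 0.152 gives 61.7%.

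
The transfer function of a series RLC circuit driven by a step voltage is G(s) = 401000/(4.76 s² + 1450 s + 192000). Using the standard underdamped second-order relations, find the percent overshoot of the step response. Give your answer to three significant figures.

%OS ≈ 2.59%

Dividing through by 4.76: denominator becomes s² + 304.6 s + 40340.
So ω_n = √40340 = 201 rad/s and ζ = 304.6/(2·201) = 0.758.
Overshoot: exp(−π·0.758/√(1−0.758²)) = 0.0259, i.e. 2.59%.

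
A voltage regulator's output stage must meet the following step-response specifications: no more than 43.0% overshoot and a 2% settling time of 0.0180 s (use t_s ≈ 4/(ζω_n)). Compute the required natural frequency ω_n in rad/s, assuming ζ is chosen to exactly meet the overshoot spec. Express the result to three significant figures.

ω_n ≈ 857 rad/s

From %OS = 100·exp(−πζ/√(1−ζ²)), invert to get ζ = −ln(OS)/√(π² + ln²(OS)) with OS = 0.430.
−ln 0.430 = 0.8440, so ζ = 0.8440/√(π² + 0.7123) = 0.259.
Then ω_n = 4/(ζ t_s) = 4/(0.259 × 0.0180) = 857 rad/s.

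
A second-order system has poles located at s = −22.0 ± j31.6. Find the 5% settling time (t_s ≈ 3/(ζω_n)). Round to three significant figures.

For poles at −σ ± jω_d, ζω_n = σ = 22.0, so t_s ≈ 3/σ = 0.136 s.

t_s ≈ 0.136 s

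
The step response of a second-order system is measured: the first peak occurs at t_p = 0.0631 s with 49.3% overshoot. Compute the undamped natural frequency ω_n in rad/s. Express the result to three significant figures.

ω_n ≈ 51.0 rad/s

From the overshoot, ζ = −ln(OS)/√(π²+ln²(OS)) = 0.220.
t_p = π/ω_d ⇒ ω_d = 49.8 rad/s; then ω_n = ω_d/√(1−ζ²) = 51.0 rad/s.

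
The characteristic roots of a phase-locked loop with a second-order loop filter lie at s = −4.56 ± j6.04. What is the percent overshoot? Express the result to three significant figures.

With σ = 4.56, ω_d = 6.04: ω_n = √(σ²+ω_d²) = 7.57 rad/s, ζ = σ/ω_n = 0.603.
%OS = 100 e^{−πζ/√(1−ζ²)} with ζ = 0.603 gives 9.33%.

%OS ≈ 9.33%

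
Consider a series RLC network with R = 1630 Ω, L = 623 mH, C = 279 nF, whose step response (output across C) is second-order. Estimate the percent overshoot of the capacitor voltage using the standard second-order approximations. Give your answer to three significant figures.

%OS ≈ 12.9%

For a series RLC circuit (capacitor voltage as output), ω_n = 1/√(LC) = 1/√(623 mH · 279 nF) = 2400 rad/s.
ζ = (R/2)·√(C/L) = (1630/2)·√(279 nF/623 mH) = 0.545.
Overshoot: exp(−π·0.545/√(1−0.545²)) = 0.129, i.e. 12.9%.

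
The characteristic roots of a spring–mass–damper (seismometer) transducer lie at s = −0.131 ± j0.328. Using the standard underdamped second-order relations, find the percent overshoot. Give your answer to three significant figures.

|pole| = ω_n = √(0.131² + 0.328²) = 0.353 rad/s; ζ = cos θ = σ/ω_n = 0.371.
%OS = 100 e^{−πζ/√(1−ζ²)} with ζ = 0.371 gives 28.5%.

%OS ≈ 28.5%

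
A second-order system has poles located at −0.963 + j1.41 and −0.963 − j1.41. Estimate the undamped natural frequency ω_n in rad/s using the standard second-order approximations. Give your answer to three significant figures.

ω_n ≈ 1.71 rad/s

With σ = 0.963, ω_d = 1.41: ω_n = √(σ²+ω_d²) = 1.71 rad/s, ζ = σ/ω_n = 0.564.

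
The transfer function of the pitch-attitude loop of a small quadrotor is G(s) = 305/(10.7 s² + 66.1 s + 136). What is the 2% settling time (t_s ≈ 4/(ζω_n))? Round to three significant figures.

t_s ≈ 1.30 s

Dividing through by 10.7: denominator becomes s² + 6.178 s + 12.71.
So ω_n = √12.71 = 3.57 rad/s and ζ = 6.178/(2·3.57) = 0.866.
t_s ≈ 4/(ζω_n) = 1.30 s.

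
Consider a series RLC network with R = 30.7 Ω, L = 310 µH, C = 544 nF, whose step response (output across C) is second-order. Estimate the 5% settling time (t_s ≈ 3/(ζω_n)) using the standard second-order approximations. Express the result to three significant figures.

For a series RLC circuit (capacitor voltage as output), ω_n = 1/√(LC) = 1/√(310 µH · 544 nF) = 77000 rad/s.
ζ = (R/2)·√(C/L) = (30.7/2)·√(544 nF/310 µH) = 0.643.
t_s ≈ 3/(ζω_n) = 0.0000606 s.

t_s ≈ 0.0000606 s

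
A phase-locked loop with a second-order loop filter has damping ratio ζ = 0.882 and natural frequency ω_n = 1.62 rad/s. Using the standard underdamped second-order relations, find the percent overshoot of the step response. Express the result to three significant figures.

For an underdamped second-order system, %OS = 100·exp(−πζ/√(1−ζ²)).
πζ/√(1−ζ²) = π·0.882/√(1−0.778) = 5.880, so %OS = 100·e^(−5.880) = 0.280%.

%OS ≈ 0.280%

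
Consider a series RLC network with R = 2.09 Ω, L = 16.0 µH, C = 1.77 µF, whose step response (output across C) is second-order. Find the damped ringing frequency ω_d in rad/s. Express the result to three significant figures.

For a series RLC circuit (capacitor voltage as output), ω_n = 1/√(LC) = 1/√(16.0 µH · 1.77 µF) = 188000 rad/s.
ζ = (R/2)·√(C/L) = (2.09/2)·√(1.77 µF/16.0 µH) = 0.348.
ω_d = ω_n√(1−ζ²) = 176000 rad/s.

ω_d ≈ 176000 rad/s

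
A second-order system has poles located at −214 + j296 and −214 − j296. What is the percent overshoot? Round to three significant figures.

With σ = 214, ω_d = 296: ω_n = √(σ²+ω_d²) = 365 rad/s, ζ = σ/ω_n = 0.586.
%OS = 100 e^{−πζ/√(1−ζ²)} with ζ = 0.586 gives 10.3%.

%OS ≈ 10.3%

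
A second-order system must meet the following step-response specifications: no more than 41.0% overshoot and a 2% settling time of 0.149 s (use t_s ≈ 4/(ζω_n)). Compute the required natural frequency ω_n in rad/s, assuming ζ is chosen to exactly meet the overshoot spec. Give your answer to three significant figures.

ω_n ≈ 98.3 rad/s

From %OS = 100·exp(−πζ/√(1−ζ²)), invert to get ζ = −ln(OS)/√(π² + ln²(OS)) with OS = 0.410.
−ln 0.410 = 0.8916, so ζ = 0.8916/√(π² + 0.7949) = 0.273.
Then ω_n = 4/(ζ t_s) = 4/(0.273 × 0.149) = 98.3 rad/s.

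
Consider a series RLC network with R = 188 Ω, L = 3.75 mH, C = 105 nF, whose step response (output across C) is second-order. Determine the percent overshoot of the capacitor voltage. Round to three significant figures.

For a series RLC circuit (capacitor voltage as output), ω_n = 1/√(LC) = 1/√(3.75 mH · 105 nF) = 50400 rad/s.
ζ = (R/2)·√(C/L) = (188/2)·√(105 nF/3.75 mH) = 0.497.
%OS = 100·exp(−πζ/√(1−ζ²)) = 16.5%.

%OS ≈ 16.5%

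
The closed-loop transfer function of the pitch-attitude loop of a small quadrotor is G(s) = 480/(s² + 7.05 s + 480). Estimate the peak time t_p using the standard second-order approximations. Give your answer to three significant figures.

t_p ≈ 0.145 s

Matching coefficients with s² + 2ζω_n s + ω_n² gives ω_n² = 480 ⇒ ω_n = 21.9 rad/s, and ζ = 7.05/(2ω_n) = 0.161.
The damped frequency ω_d = ω_n√(1−ζ²) = 21.6 rad/s. Then t_p = π/ω_d = 0.145 s.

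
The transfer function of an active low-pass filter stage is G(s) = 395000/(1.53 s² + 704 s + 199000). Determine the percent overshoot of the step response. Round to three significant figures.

Dividing through by 1.53: denominator becomes s² + 460.1 s + 130100.
So ω_n = √130100 = 361 rad/s and ζ = 460.1/(2·361) = 0.638.
%OS = 100 e^{−πζ/√(1−ζ²)} with ζ = 0.638 gives 7.41%.

%OS ≈ 7.41%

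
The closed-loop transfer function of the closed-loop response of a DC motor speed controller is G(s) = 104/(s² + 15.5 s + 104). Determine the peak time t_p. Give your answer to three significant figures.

t_p ≈ 0.474 s

Matching coefficients with s² + 2ζω_n s + ω_n² gives ω_n² = 104 ⇒ ω_n = 10.2 rad/s, and ζ = 15.5/(2ω_n) = 0.760.
ω_d = ω_n√(1−ζ²) = 6.63 rad/s. Then t_p = π/ω_d = 0.474 s.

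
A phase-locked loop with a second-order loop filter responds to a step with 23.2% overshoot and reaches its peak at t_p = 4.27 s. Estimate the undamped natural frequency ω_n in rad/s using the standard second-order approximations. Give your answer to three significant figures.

ω_n ≈ 0.811 rad/s

ζ from %OS: ζ = |ln 0.232|/√(π²+ln²0.232) = 0.422.
From t_p = π/ω_d, ω_d = π/4.27 = 0.736 rad/s, so ω_n = ω_d/√(1−ζ²) = 0.811 rad/s.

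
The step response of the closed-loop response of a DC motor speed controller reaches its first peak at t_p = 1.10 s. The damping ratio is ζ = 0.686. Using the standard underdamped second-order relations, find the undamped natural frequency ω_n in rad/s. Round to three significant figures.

Peak time t_p = π/ω_d, so ω_d = π/t_p = π/1.10 = 2.86 rad/s.
ω_n = ω_d/√(1−ζ²) = 2.86/√0.529 = 3.93 rad/s.

ω_n ≈ 3.93 rad/s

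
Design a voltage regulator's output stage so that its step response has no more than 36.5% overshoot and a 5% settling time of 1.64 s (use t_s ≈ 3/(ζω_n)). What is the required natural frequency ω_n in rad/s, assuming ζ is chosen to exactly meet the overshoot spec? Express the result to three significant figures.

ω_n ≈ 5.99 rad/s

Inverting the overshoot relation: ζ = |ln 0.365|/√(π² + ln²0.365) = 0.305.
From t_s ≈ 3/(ζω_n): ω_n = 3/(ζ·t_s) = 3/(0.305·1.64) = 5.99 rad/s.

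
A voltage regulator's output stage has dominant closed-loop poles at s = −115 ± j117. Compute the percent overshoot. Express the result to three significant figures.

The poles are at −σ ± jω_d with σ = 115 and ω_d = 117, so ω_n = √(σ²+ω_d²) = 164 rad/s and ζ = σ/ω_n = 0.701.
%OS = 100 e^{−πζ/√(1−ζ²)} with ζ = 0.701 gives 4.56%.

%OS ≈ 4.56%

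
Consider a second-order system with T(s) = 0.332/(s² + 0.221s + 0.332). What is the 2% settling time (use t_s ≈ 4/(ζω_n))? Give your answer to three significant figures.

t_s ≈ 36.2 s

Comparing the denominator to s² + 2ζω_n s + ω_n²: ω_n = √0.332 = 0.576 rad/s, and 2ζω_n = 0.221 so ζ = 0.221/(2·0.576) = 0.192.
t_s ≈ 4/(ζω_n) = 4/(0.192·0.576) = 36.2 s.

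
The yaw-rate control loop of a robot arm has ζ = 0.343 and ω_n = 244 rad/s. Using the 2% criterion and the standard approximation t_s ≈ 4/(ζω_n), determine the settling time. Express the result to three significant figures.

t_s ≈ 0.0478 s

t_s ≈ 4/(ζω_n) = 4/(0.343 × 244) = 0.0478 s.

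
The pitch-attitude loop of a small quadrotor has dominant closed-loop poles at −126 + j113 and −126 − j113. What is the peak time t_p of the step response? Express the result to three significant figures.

t_p ≈ 0.0278 s

t_p = π/ω_d with ω_d = 113 (the imaginary part), so t_p = 0.0278 s.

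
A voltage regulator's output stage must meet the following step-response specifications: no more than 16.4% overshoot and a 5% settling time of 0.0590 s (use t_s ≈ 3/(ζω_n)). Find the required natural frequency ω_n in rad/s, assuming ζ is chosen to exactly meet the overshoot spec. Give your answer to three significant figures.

ω_n ≈ 102 rad/s

Inverting the overshoot relation: ζ = |ln 0.164|/√(π² + ln²0.164) = 0.499.
From t_s ≈ 3/(ζω_n): ω_n = 3/(ζ·t_s) = 3/(0.499·0.0590) = 102 rad/s.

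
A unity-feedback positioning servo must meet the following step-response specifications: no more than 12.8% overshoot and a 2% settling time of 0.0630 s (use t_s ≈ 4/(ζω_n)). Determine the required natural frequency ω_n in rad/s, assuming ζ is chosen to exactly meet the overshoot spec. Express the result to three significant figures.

ζ = −ln(OS)/√(π² + (ln OS)²). With OS = 0.128, ln OS = −2.056 and ζ = 2.056/3.754 = 0.548.
From t_s ≈ 4/(ζω_n): ω_n = 4/(ζ·t_s) = 4/(0.548·0.0630) = 116 rad/s.

ω_n ≈ 116 rad/s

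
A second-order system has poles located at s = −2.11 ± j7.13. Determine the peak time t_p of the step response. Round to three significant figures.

t_p ≈ 0.441 s

t_p = π/ω_d with ω_d = 7.13 (the imaginary part), so t_p = 0.441 s.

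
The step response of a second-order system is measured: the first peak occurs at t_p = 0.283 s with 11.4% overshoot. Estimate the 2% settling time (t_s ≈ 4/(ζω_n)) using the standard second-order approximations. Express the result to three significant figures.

From the overshoot, ζ = −ln(OS)/√(π²+ln²(OS)) = 0.569.
From t_p = π/ω_d, ω_d = π/0.283 = 11.1 rad/s, so ω_n = ω_d/√(1−ζ²) = 13.5 rad/s.
t_s ≈ 4/(ζω_n) = 4/(0.569·13.5) = 0.521 s.

t_s ≈ 0.521 s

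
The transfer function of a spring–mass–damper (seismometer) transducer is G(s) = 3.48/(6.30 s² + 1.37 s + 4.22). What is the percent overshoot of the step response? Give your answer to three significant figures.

%OS ≈ 65.6%

Dividing through by 6.30: denominator becomes s² + 0.2175 s + 0.6698.
So ω_n = √0.6698 = 0.818 rad/s and ζ = 0.2175/(2·0.818) = 0.133.
Overshoot: exp(−π·0.133/√(1−0.133²)) = 0.656, i.e. 65.6%.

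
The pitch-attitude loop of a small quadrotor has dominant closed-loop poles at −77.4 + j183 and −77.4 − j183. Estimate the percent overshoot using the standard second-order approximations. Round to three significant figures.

|pole| = ω_n = √(77.4² + 183²) = 199 rad/s; ζ = cos θ = σ/ω_n = 0.390.
%OS = 100 e^{−πζ/√(1−ζ²)} with ζ = 0.390 gives 26.5%.

%OS ≈ 26.5%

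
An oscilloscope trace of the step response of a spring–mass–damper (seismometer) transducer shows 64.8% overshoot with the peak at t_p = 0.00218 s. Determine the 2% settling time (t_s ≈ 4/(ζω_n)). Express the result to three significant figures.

The overshoot fixes ζ = −ln(OS)/√(π²+ln²(OS)) = 0.137.
From t_p = π/ω_d, ω_d = π/0.00218 = 1440 rad/s, so ω_n = ω_d/√(1−ζ²) = 1450 rad/s.
t_s ≈ 4/(ζω_n) = 4/(0.137·1450) = 0.0201 s.

t_s ≈ 0.0201 s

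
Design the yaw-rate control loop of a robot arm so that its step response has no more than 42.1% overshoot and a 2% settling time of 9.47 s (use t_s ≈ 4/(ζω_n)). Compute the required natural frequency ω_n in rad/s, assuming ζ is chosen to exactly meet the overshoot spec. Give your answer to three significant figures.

ω_n ≈ 1.59 rad/s

From %OS = 100·exp(−πζ/√(1−ζ²)), invert to get ζ = −ln(OS)/√(π² + ln²(OS)) with OS = 0.421.
−ln 0.421 = 0.8651, so ζ = 0.8651/√(π² + 0.7484) = 0.265.
From t_s ≈ 4/(ζω_n): ω_n = 4/(ζ·t_s) = 4/(0.265·9.47) = 1.59 rad/s.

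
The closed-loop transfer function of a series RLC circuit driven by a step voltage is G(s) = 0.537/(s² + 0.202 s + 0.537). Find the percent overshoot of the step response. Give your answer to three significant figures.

Comparing the denominator to s² + 2ζω_n s + ω_n²: ω_n = √0.537 = 0.733 rad/s, and 2ζω_n = 0.202 so ζ = 0.202/(2·0.733) = 0.138.
%OS = 100 e^{−πζ/√(1−ζ²)} with ζ = 0.138 gives 64.6%.

%OS ≈ 64.6%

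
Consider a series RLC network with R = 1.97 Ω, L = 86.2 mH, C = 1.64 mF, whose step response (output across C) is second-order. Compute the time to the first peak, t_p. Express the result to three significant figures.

t_p ≈ 0.0377 s

For a series RLC circuit (capacitor voltage as output), ω_n = 1/√(LC) = 1/√(86.2 mH · 1.64 mF) = 84.1 rad/s.
ζ = (R/2)·√(C/L) = (1.97/2)·√(1.64 mF/86.2 mH) = 0.136.
The damped frequency ω_d = ω_n√(1−ζ²) = 83.3 rad/s. t_p = π/ω_d = 0.0377 s.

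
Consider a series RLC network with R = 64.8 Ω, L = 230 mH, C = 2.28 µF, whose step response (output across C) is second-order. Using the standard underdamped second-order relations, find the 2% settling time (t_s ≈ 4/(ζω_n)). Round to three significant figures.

For a series RLC circuit (capacitor voltage as output), ω_n = 1/√(LC) = 1/√(230 mH · 2.28 µF) = 1380 rad/s.
ζ = (R/2)·√(C/L) = (64.8/2)·√(2.28 µF/230 mH) = 0.102.
t_s ≈ 4/(ζω_n) = 0.0284 s.

t_s ≈ 0.0284 s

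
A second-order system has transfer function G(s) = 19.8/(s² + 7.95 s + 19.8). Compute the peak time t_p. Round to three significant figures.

t_p ≈ 1.57 s

Comparing the denominator to s² + 2ζω_n s + ω_n²: ω_n = √19.8 = 4.45 rad/s, and 2ζω_n = 7.95 so ζ = 7.95/(2·4.45) = 0.893.
ω_d = ω_n√(1−ζ²) = 2.00 rad/s. Then t_p = π/ω_d = 1.57 s.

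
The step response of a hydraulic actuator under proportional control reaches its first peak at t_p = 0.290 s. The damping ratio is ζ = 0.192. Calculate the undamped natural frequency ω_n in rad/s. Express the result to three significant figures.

ω_n ≈ 11.0 rad/s

Peak time t_p = π/ω_d, so ω_d = π/t_p = π/0.290 = 10.8 rad/s.
ω_n = ω_d/√(1−ζ²) = 10.8/√0.963 = 11.0 rad/s.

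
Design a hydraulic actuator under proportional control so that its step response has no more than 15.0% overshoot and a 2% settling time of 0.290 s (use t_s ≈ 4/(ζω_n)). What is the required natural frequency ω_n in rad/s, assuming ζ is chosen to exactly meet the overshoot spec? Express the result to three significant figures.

From %OS = 100·exp(−πζ/√(1−ζ²)), invert to get ζ = −ln(OS)/√(π² + ln²(OS)) with OS = 0.150.
−ln 0.150 = 1.897, so ζ = 1.897/√(π² + 3.599) = 0.517.
Then ω_n = 4/(ζ t_s) = 4/(0.517 × 0.290) = 26.7 rad/s.

ω_n ≈ 26.7 rad/s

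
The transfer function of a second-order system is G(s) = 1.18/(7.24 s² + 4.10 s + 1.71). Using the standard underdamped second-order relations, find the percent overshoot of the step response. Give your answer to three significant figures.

%OS ≈ 10.5%

Dividing through by 7.24: denominator becomes s² + 0.5663 s + 0.2362.
So ω_n = √0.2362 = 0.486 rad/s and ζ = 0.5663/(2·0.486) = 0.583.
Overshoot: exp(−π·0.583/√(1−0.583²)) = 0.105, i.e. 10.5%.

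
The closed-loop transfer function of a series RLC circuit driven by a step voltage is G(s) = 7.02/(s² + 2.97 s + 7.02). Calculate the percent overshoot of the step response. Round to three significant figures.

%OS ≈ 11.9%

Matching coefficients with s² + 2ζω_n s + ω_n² gives ω_n² = 7.02 ⇒ ω_n = 2.65 rad/s, and ζ = 2.97/(2ω_n) = 0.560.
%OS = 100·exp(−πζ/√(1−ζ²)) = 11.9%.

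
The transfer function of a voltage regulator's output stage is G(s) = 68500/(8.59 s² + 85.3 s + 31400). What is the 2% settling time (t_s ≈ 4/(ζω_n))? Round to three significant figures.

t_s ≈ 0.806 s

Dividing through by 8.59: denominator becomes s² + 9.930 s + 3655.
So ω_n = √3655 = 60.5 rad/s and ζ = 9.930/(2·60.5) = 0.0821.
t_s ≈ 4/(ζω_n) = 0.806 s.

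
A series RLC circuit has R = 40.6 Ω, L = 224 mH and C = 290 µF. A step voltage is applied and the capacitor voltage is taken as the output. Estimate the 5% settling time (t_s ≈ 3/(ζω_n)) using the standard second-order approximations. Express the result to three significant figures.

t_s ≈ 0.0331 s

For a series RLC circuit (capacitor voltage as output), ω_n = 1/√(LC) = 1/√(224 mH · 290 µF) = 124 rad/s.
ζ = (R/2)·√(C/L) = (40.6/2)·√(290 µF/224 mH) = 0.730.
t_s ≈ 3/(ζω_n) = 0.0331 s.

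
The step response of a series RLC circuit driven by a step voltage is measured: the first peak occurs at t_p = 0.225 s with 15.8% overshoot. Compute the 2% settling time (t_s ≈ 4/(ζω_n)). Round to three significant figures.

t_s ≈ 0.488 s

From the overshoot, ζ = −ln(OS)/√(π²+ln²(OS)) = 0.506.
t_p = π/ω_d ⇒ ω_d = 14.0 rad/s; then ω_n = ω_d/√(1−ζ²) = 16.2 rad/s.
t_s ≈ 4/(ζω_n) = 4/(0.506·16.2) = 0.488 s.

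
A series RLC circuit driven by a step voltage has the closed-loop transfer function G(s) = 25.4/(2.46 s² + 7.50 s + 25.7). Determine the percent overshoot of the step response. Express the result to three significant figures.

Dividing through by 2.46: denominator becomes s² + 3.049 s + 10.45.
So ω_n = √10.45 = 3.23 rad/s and ζ = 3.049/(2·3.23) = 0.472.
%OS = 100·exp(−πζ/√(1−ζ²)) = 18.6%.

%OS ≈ 18.6%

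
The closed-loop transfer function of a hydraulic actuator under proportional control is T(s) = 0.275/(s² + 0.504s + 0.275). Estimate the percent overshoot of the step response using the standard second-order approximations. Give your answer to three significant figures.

ω_n = √0.275 = 0.524 rad/s; ζ = 0.504/(2·0.524) = 0.481.
Overshoot: exp(−π·0.481/√(1−0.481²)) = 0.179, i.e. 17.9%.

%OS ≈ 17.9%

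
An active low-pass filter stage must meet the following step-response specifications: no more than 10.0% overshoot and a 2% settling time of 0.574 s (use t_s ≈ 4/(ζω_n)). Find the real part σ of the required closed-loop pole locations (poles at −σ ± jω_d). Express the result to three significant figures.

The settling-time spec alone fixes σ = ζω_n = 4/t_s = 4/0.574 = 6.97.
(Overshoot then fixes ζ = 0.591 and hence ω_d = σ·√(1−ζ²)/ζ = 9.51 rad/s.)

σ ≈ 6.97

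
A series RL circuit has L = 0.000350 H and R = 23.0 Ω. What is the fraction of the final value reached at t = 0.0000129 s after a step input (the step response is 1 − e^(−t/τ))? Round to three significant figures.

τ = L/R = 0.000350/23.0 = 0.0000152 s.
y(t)/y_∞ = 1 − e^(−t/τ) = 1 − e^(−0.0000129/0.0000152) = 1 − e^(−0.848) = 0.572.

y/y_∞ ≈ 0.572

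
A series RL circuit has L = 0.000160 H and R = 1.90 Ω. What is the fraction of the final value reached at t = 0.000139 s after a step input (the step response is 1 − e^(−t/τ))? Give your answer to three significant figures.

τ = L/R = 0.000160/1.90 = 0.0000842 s.
y(t)/y_∞ = 1 − e^(−t/τ) = 1 − e^(−0.000139/0.0000842) = 1 − e^(−1.65) = 0.808.

y/y_∞ ≈ 0.808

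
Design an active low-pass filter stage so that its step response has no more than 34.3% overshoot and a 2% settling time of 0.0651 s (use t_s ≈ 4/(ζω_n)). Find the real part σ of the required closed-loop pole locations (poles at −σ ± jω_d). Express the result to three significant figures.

The settling-time spec alone fixes σ = ζω_n = 4/t_s = 4/0.0651 = 61.4.
(Overshoot then fixes ζ = 0.322 and hence ω_d = σ·√(1−ζ²)/ζ = 180 rad/s.)

σ ≈ 61.4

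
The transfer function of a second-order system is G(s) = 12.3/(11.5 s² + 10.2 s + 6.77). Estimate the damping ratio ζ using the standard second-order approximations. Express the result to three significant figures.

Dividing through by 11.5: denominator becomes s² + 0.8870 s + 0.5887.
So ω_n = √0.5887 = 0.767 rad/s and ζ = 0.8870/(2·0.767) = 0.578.

ζ ≈ 0.578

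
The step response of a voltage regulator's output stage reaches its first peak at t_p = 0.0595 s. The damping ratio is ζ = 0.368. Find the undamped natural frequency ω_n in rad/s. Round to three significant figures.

ω_n ≈ 56.8 rad/s

Peak time t_p = π/ω_d, so ω_d = π/t_p = π/0.0595 = 52.8 rad/s.
ω_n = ω_d/√(1−ζ²) = 52.8/√0.865 = 56.8 rad/s.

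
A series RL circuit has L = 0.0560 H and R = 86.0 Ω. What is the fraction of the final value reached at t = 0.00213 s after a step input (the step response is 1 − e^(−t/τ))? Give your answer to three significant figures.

τ = L/R = 0.0560/86.0 = 0.000651 s.
y(t)/y_∞ = 1 − e^(−t/τ) = 1 − e^(−0.00213/0.000651) = 1 − e^(−3.27) = 0.962.

y/y_∞ ≈ 0.962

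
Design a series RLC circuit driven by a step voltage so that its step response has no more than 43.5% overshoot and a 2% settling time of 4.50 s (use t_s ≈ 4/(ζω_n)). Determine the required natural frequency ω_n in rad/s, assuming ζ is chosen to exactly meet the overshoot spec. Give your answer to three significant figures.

From %OS = 100·exp(−πζ/√(1−ζ²)), invert to get ζ = −ln(OS)/√(π² + ln²(OS)) with OS = 0.435.
−ln 0.435 = 0.8324, so ζ = 0.8324/√(π² + 0.6929) = 0.256.
From t_s ≈ 4/(ζω_n): ω_n = 4/(ζ·t_s) = 4/(0.256·4.50) = 3.47 rad/s.

ω_n ≈ 3.47 rad/s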